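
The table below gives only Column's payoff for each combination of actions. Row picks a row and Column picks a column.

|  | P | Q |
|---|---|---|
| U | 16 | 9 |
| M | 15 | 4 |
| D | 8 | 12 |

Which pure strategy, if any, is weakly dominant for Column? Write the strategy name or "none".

none

P fails to dominate Q at D (8<12).
Q fails to dominate P at U (9<16).
No single strategy dominates all the others.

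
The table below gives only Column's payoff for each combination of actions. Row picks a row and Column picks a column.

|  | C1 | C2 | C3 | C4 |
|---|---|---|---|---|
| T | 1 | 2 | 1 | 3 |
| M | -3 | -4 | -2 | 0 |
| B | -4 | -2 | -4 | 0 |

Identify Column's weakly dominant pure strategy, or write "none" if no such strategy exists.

C4 vs C1: T: 3>1, M: 0>-3, B: 0>-4.
C4 vs C2: T: 3>2, M: 0>-4, B: 0>-2.
C4 vs C3: T: 3>1, M: 0>-2, B: 0>-4.
C4 is at least as good as every other strategy against every opponent action, so it is weakly dominant.

C4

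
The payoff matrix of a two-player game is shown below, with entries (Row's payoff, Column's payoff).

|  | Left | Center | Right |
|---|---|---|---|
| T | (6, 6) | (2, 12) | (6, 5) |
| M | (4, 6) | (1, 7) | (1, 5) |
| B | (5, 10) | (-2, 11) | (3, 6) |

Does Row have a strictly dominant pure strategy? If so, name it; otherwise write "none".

T vs M: Left: 6>4, Center: 2>1, Right: 6>1.
T vs B: Left: 6>5, Center: 2>-2, Right: 6>3.
T strictly beats every other strategy against every opponent action, so it is strictly dominant.

T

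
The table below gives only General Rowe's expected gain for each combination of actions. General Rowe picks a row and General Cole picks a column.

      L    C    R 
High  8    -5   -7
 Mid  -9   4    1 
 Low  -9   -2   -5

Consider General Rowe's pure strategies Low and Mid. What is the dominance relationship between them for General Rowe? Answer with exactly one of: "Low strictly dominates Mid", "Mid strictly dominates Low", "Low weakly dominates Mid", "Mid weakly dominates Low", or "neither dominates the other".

Low's payoffs vs Mid's, by General Cole's action — L: -9=-9, C: -2<4, R: -5<1.
Mid is at least as good everywhere and strictly better somewhere (tied at L), so Mid weakly dominates Low.

Mid weakly dominates Low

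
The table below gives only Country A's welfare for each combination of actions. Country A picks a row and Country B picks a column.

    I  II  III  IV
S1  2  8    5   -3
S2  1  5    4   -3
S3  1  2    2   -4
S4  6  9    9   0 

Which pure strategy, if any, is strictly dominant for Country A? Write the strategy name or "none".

S4 vs S1: I: 6>2, II: 9>8, III: 9>5, IV: 0>-3.
S4 vs S2: I: 6>1, II: 9>5, III: 9>4, IV: 0>-3.
S4 vs S3: I: 6>1, II: 9>2, III: 9>2, IV: 0>-4.
S4 strictly beats every other strategy against every opponent action, so it is strictly dominant.

S4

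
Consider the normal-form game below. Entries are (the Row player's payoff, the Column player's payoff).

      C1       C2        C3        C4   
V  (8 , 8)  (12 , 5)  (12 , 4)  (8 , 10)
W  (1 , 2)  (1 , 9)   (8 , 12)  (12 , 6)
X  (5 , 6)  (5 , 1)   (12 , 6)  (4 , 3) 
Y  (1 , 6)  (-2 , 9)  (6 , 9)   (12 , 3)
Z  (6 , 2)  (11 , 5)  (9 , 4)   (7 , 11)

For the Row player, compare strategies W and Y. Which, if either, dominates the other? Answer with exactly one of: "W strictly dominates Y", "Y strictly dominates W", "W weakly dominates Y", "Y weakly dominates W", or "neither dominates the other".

W weakly dominates Y

Compare W to Y across each choice by the Column player: C1: 1=1, C2: 1>-2, C3: 8>6, C4: 12=12.
W is at least as good everywhere and strictly better somewhere (tied only at C1, C4), so W weakly but not strictly dominates Y.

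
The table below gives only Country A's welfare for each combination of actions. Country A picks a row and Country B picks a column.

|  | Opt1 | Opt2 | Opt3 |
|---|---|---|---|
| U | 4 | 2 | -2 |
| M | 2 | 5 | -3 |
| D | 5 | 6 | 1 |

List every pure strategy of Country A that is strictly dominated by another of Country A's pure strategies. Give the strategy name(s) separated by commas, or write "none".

U, M

U is strictly dominated by D (Opt1: 5>4, Opt2: 6>2, Opt3: 1>-2).
M is strictly dominated by D (Opt1: 5>2, Opt2: 6>5, Opt3: 1>-3).
D: no other strategy beats it everywhere (U at Opt1 (5>4); M at Opt1 (5>2)).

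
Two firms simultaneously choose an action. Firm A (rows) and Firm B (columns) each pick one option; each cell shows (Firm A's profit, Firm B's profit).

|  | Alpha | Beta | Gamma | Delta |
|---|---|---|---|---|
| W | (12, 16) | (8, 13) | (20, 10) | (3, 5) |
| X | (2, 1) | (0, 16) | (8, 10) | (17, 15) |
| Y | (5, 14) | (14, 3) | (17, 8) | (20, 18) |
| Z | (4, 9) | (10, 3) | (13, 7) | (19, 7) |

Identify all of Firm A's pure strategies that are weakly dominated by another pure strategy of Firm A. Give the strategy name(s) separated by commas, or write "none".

X, Z

W is not dominated — it holds its own against X at Alpha (12>2); Y at Alpha (12>5); Z at Alpha (12>4).
X is weakly dominated by Y (Alpha: 5>2, Beta: 14>0, Gamma: 17>8, Delta: 20>17).
Nothing dominates Y: W at Beta (14>8); X at Alpha (5>2); Z at Alpha (5>4).
Z is weakly dominated by Y (Alpha: 5>4, Beta: 14>10, Gamma: 17>13, Delta: 20>19).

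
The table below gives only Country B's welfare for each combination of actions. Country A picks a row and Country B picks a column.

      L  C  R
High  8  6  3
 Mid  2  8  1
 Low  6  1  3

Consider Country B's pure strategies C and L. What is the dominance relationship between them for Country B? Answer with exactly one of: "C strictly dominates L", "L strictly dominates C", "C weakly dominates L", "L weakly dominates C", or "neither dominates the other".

C's payoffs vs L's, by Country A's action — High: 6<8, Mid: 8>2, Low: 1<6.
C does better at Mid but worse at High, Low; neither strategy dominates the other.

neither dominates the other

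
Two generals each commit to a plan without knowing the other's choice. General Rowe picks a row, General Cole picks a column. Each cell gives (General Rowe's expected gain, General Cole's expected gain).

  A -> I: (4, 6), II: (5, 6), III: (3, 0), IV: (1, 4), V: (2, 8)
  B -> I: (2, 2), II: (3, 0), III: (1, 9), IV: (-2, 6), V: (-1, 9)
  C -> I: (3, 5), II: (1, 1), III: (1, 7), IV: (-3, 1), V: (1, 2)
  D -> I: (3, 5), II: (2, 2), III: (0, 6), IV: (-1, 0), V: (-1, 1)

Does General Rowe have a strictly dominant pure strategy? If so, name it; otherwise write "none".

A

A vs B: I: 4>2, II: 5>3, III: 3>1, IV: 1>-2, V: 2>-1.
A vs C: I: 4>3, II: 5>1, III: 3>1, IV: 1>-3, V: 2>1.
A vs D: I: 4>3, II: 5>2, III: 3>0, IV: 1>-1, V: 2>-1.
A strictly beats every other strategy against every opponent action, so it is strictly dominant.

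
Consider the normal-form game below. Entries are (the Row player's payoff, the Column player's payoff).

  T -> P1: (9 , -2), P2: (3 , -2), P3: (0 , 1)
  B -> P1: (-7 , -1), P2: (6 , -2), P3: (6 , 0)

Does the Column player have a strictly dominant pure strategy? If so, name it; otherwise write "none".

P3 vs P1: T: 1>-2, B: 0>-1.
P3 vs P2: T: 1>-2, B: 0>-2.
P3 strictly beats every other strategy against every opponent action, so it is strictly dominant.

P3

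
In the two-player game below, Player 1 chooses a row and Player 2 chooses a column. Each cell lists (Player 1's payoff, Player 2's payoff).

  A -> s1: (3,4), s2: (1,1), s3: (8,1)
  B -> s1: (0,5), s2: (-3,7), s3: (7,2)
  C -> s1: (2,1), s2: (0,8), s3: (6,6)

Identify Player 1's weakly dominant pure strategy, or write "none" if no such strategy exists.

A

A vs B: s1: 3>0, s2: 1>-3, s3: 8>7.
A vs C: s1: 3>2, s2: 1>0, s3: 8>6.
A is at least as good as every other strategy against every opponent action, so it is weakly dominant.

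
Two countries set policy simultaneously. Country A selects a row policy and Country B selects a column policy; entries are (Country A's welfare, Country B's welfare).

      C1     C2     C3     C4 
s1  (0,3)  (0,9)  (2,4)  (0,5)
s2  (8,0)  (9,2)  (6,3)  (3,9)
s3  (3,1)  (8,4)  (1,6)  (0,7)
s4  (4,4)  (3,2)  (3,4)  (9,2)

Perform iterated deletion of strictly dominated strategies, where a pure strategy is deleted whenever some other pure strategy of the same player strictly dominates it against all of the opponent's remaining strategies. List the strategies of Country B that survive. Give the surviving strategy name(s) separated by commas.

C1, C3, C4

Row s1 is eliminated: s2 beats it against every remaining column (C1: 8>0, C2: 9>0, C3: 6>2, C4: 3>0).
Row s3 is eliminated: s2 beats it against every remaining column (C1: 8>3, C2: 9>8, C3: 6>1, C4: 3>0).
For Country B, C3 strictly dominates C2 on the remaining rows (s2: 3>2, s4: 4>2); eliminate C2.
Among the remaining strategies, none is strictly dominated by another pure strategy of the same player, so the elimination stops.
Surviving strategies — Country A: {s2, s4}; Country B: {C1, C3, C4}.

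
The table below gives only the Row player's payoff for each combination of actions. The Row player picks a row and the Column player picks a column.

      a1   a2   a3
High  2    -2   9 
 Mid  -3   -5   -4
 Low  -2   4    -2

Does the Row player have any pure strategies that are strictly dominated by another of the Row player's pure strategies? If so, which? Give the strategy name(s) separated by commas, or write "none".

Mid

High is not dominated — it holds its own against Mid at a1 (2>-3); Low at a1 (2>-2).
High strictly dominates Mid — a1: 2>-3, a2: -2>-5, a3: 9>-4.
Low: no other strategy beats it everywhere (High at a2 (4>-2); Mid at a1 (-2>-3)).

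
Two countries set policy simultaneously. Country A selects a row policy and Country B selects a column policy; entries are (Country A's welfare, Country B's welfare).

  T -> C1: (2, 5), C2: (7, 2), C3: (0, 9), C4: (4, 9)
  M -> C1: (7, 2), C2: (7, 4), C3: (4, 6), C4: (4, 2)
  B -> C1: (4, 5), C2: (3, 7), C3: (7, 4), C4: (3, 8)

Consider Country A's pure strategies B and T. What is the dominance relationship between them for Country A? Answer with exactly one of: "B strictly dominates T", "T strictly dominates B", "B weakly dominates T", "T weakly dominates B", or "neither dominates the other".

B's payoffs vs T's, by Country B's action — C1: 4>2, C2: 3<7, C3: 7>0, C4: 3<4.
B does better at C1, C3 but worse at C2, C4; neither strategy dominates the other.

neither dominates the other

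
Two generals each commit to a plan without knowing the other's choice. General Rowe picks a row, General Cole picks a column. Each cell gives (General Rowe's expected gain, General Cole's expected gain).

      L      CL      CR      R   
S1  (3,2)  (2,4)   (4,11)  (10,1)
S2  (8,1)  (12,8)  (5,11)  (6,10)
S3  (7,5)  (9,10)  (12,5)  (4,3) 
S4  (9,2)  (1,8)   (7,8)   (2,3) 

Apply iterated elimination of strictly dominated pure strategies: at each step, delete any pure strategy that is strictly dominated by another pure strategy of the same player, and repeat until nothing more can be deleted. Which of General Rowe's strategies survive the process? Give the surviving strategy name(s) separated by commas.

Column L is eliminated: CL beats it against every remaining row (S1: 4>2, S2: 8>1, S3: 10>5, S4: 8>2).
For General Rowe, S3 strictly dominates S4 on the remaining columns (CL: 9>1, CR: 12>7, R: 4>2); eliminate S4.
General Cole's strategy R is strictly dominated by CR (S1: 11>1, S2: 11>10, S3: 5>3) and is removed.
General Rowe's strategy S1 is strictly dominated by S2 (CL: 12>2, CR: 5>4) and is removed.
Among the remaining strategies, none is strictly dominated by another pure strategy of the same player, so the elimination stops.
Surviving strategies — General Rowe: {S2, S3}; General Cole: {CL, CR}.

S2, S3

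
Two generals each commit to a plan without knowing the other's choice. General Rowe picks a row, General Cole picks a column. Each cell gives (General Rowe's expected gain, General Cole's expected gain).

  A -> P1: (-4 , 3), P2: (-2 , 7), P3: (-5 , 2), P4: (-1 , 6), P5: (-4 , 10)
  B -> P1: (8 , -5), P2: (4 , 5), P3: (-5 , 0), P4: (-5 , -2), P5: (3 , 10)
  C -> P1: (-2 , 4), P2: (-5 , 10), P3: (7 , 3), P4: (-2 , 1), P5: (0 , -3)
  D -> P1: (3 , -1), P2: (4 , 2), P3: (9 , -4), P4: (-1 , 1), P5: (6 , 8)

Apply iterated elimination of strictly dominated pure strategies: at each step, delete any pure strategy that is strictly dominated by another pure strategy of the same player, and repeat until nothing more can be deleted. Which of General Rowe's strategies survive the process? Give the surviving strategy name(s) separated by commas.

Row C is eliminated: D beats it against every remaining column (P1: 3>-2, P2: 4>-5, P3: 9>7, P4: -1>-2, P5: 6>0).
General Cole's strategy P1 is strictly dominated by P2 (A: 7>3, B: 5>-5, D: 2>-1) and is removed.
For General Cole, P5 strictly dominates P2 on the remaining rows (A: 10>7, B: 10>5, D: 8>2); eliminate P2.
For General Rowe, D strictly dominates B on the remaining columns (P3: 9>-5, P4: -1>-5, P5: 6>3); eliminate B.
Column P3 is eliminated: P4 beats it against every remaining row (A: 6>2, D: 1>-4).
Column P4 is eliminated: P5 beats it against every remaining row (A: 10>6, D: 8>1).
For General Rowe, D strictly dominates A on the remaining columns (P5: 6>-4); eliminate A.
Among the remaining strategies, none is strictly dominated by another pure strategy of the same player, so the elimination stops.
Surviving strategies — General Rowe: {D}; General Cole: {P5}.

D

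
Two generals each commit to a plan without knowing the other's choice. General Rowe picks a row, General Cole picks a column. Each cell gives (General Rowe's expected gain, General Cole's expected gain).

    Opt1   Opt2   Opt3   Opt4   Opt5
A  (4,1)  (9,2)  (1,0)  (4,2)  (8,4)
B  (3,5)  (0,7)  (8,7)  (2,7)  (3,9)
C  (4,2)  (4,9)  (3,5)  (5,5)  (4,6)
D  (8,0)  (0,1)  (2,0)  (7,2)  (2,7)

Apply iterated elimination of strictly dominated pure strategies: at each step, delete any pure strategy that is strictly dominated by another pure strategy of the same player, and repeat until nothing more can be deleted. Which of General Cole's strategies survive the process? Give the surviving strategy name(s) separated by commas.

General Cole's strategy Opt1 is strictly dominated by Opt2 (A: 2>1, B: 7>5, C: 9>2, D: 1>0) and is removed.
For General Cole, Opt5 strictly dominates Opt3 on the remaining rows (A: 4>0, B: 9>7, C: 6>5, D: 7>0); eliminate Opt3.
For General Rowe, A strictly dominates B on the remaining columns (Opt2: 9>0, Opt4: 4>2, Opt5: 8>3); eliminate B.
Column Opt4 is eliminated: Opt5 beats it against every remaining row (A: 4>2, C: 6>5, D: 7>2).
For General Rowe, A strictly dominates C on the remaining columns (Opt2: 9>4, Opt5: 8>4); eliminate C.
General Rowe's strategy D is strictly dominated by A (Opt2: 9>0, Opt5: 8>2) and is removed.
Column Opt2 is eliminated: Opt5 beats it against every remaining row (A: 4>2).
Among the remaining strategies, none is strictly dominated by another pure strategy of the same player, so the elimination stops.
Surviving strategies — General Rowe: {A}; General Cole: {Opt5}.

Opt5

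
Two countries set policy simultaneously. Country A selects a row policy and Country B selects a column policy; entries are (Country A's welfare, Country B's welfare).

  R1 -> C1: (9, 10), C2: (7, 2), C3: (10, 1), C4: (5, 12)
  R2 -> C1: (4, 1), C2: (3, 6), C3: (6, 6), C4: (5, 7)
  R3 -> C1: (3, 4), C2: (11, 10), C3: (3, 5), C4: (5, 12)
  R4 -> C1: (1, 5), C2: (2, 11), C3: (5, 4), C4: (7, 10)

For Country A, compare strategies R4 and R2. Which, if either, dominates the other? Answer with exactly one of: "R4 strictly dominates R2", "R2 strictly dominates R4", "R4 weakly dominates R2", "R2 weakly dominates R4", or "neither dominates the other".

Compare R4 to R2 across each choice by Country B: C1: 1<4, C2: 2<3, C3: 5<6, C4: 7>5.
R4 does better at C4 but worse at C1, C2, C3; neither strategy dominates the other.

neither dominates the other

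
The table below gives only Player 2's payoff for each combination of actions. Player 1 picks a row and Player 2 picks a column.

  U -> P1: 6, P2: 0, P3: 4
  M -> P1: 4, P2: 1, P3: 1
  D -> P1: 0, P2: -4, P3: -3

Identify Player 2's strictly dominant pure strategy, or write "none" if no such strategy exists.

P1 vs P2: U: 6>0, M: 4>1, D: 0>-4.
P1 vs P3: U: 6>4, M: 4>1, D: 0>-3.
P1 strictly beats every other strategy against every opponent action, so it is strictly dominant.

P1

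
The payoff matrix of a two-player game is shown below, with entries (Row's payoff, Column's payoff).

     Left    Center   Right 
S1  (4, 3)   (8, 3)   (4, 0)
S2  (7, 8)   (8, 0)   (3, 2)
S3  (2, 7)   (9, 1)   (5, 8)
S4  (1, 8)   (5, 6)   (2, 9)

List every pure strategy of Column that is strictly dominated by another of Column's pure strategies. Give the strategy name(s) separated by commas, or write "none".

Nothing dominates Left: Center at S1 (3=3); Right at S1 (3>0).
Center is not dominated — it holds its own against Left at S1 (3=3); Right at S1 (3>0).
Right: no other strategy beats it everywhere (Left at S3 (8>7); Center at S2 (2>0)).

none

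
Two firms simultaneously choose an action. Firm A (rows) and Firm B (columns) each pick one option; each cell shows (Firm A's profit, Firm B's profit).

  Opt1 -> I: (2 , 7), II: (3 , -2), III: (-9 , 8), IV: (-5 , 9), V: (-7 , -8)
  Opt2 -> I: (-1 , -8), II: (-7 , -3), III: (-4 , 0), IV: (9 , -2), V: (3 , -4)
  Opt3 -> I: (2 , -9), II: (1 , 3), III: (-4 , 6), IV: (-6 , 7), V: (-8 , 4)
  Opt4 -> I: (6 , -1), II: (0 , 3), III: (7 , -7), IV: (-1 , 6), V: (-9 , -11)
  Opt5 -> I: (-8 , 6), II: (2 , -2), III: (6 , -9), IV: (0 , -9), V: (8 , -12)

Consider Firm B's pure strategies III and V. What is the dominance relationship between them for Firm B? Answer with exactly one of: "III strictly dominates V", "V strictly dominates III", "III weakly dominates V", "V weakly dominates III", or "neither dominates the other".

III strictly dominates V

Compare III to V across each opponent action: Opt1: 8>-8, Opt2: 0>-4, Opt3: 6>4, Opt4: -7>-11, Opt5: -9>-12.
Every comparison favours III, so III strictly dominates V.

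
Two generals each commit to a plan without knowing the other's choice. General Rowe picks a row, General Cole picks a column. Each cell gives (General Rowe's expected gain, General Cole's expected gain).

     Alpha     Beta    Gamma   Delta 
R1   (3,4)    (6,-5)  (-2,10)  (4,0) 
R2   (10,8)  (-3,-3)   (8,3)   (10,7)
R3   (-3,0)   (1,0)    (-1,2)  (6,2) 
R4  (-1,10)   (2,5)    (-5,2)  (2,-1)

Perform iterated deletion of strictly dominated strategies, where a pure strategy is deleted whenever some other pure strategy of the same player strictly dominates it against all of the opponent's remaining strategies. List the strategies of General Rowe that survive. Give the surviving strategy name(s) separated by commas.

For General Rowe, R1 strictly dominates R4 on the remaining columns (Alpha: 3>-1, Beta: 6>2, Gamma: -2>-5, Delta: 4>2); eliminate R4.
For General Cole, Gamma strictly dominates Beta on the remaining rows (R1: 10>-5, R2: 3>-3, R3: 2>0); eliminate Beta.
General Rowe's strategy R1 is strictly dominated by R2 (Alpha: 10>3, Gamma: 8>-2, Delta: 10>4) and is removed.
For General Rowe, R2 strictly dominates R3 on the remaining columns (Alpha: 10>-3, Gamma: 8>-1, Delta: 10>6); eliminate R3.
For General Cole, Alpha strictly dominates Gamma on the remaining rows (R2: 8>3); eliminate Gamma.
For General Cole, Alpha strictly dominates Delta on the remaining rows (R2: 8>7); eliminate Delta.
Among the remaining strategies, none is strictly dominated by another pure strategy of the same player, so the elimination stops.
Surviving strategies — General Rowe: {R2}; General Cole: {Alpha}.

R2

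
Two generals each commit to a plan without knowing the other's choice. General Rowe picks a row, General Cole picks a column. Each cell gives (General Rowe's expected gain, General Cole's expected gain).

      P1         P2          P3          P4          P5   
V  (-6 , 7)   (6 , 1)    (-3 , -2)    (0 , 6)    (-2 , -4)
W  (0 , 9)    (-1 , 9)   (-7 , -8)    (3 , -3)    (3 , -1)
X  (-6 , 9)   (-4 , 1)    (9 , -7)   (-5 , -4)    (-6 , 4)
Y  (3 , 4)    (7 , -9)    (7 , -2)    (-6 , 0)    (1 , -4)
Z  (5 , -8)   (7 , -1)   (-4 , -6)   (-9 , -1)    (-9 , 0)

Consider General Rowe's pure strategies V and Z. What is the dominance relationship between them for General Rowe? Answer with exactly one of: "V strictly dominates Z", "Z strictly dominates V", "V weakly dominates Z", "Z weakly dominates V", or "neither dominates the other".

neither dominates the other

V's payoffs vs Z's, by General Cole's action — P1: -6<5, P2: 6<7, P3: -3>-4, P4: 0>-9, P5: -2>-9.
V does better at P3, P4, P5 but worse at P1, P2; neither strategy dominates the other.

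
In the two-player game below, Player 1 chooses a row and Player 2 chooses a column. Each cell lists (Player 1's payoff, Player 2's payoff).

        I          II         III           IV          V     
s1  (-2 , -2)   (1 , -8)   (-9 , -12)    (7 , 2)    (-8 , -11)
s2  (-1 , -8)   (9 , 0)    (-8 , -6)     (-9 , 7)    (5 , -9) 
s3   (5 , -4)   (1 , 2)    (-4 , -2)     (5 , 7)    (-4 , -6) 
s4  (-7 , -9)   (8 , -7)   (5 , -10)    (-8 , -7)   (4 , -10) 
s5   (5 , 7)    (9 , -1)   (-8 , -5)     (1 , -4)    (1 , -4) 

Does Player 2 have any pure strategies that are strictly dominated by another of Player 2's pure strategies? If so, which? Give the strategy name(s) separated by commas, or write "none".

Nothing dominates I: II at s1 (-2>-8); III at s1 (-2>-12); IV at s5 (7>-4); V at s1 (-2>-11).
II: no other strategy beats it everywhere (I at s2 (0>-8); III at s1 (-8>-12); IV at s4 (-7=-7); V at s1 (-8>-11)).
III is strictly dominated by II (s1: -8>-12, s2: 0>-6, s3: 2>-2, s4: -7>-10, s5: -1>-5).
IV: no other strategy beats it everywhere (I at s1 (2>-2); II at s1 (2>-8); III at s1 (2>-12); V at s1 (2>-11)).
V: dominated, since I does at least as well everywhere (s1: -2>-11, s2: -8>-9, s3: -4>-6, s4: -9>-10, s5: 7>-4).

III, V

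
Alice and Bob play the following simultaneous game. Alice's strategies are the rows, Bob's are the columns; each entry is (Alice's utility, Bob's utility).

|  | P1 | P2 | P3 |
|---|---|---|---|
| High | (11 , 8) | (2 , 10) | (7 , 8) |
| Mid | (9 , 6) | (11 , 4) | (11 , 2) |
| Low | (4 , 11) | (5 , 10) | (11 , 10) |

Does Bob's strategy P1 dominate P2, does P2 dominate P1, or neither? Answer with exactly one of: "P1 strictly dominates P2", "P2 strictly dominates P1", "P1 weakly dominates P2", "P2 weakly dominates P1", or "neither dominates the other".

P1's payoffs vs P2's, by Alice's action — High: 8<10, Mid: 6>4, Low: 11>10.
P1 does better at Mid, Low but worse at High; neither strategy dominates the other.

neither dominates the other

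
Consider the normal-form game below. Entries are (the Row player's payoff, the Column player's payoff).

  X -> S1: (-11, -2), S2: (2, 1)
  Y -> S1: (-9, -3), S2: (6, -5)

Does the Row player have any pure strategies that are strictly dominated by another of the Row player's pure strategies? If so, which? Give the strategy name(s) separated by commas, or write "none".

X: dominated, since Y does at least as well everywhere (S1: -9>-11, S2: 6>2).
Y: no other strategy beats it everywhere (X at S1 (-9>-11)).

X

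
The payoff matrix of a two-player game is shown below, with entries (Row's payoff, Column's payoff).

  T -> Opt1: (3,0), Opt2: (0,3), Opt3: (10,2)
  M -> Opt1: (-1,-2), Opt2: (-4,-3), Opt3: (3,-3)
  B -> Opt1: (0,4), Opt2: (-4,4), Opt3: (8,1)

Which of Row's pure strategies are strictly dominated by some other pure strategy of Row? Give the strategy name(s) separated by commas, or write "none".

Nothing dominates T: M at Opt1 (3>-1); B at Opt1 (3>0).
M is strictly dominated by T (Opt1: 3>-1, Opt2: 0>-4, Opt3: 10>3).
B is strictly dominated by T (Opt1: 3>0, Opt2: 0>-4, Opt3: 10>8).

M, B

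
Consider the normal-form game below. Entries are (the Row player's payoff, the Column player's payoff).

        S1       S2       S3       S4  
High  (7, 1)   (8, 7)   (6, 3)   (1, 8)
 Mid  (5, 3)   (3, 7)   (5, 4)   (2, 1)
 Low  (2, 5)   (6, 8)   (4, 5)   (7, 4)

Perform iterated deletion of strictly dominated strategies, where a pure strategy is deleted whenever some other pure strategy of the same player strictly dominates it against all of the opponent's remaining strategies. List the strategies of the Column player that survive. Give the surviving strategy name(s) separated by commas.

S2, S4

Column S1 is eliminated: S2 beats it against every remaining row (High: 7>1, Mid: 7>3, Low: 8>5).
For the Column player, S2 strictly dominates S3 on the remaining rows (High: 7>3, Mid: 7>4, Low: 8>5); eliminate S3.
For the Row player, Low strictly dominates Mid on the remaining columns (S2: 6>3, S4: 7>2); eliminate Mid.
Among the remaining strategies, none is strictly dominated by another pure strategy of the same player, so the elimination stops.
Surviving strategies — the Row player: {High, Low}; the Column player: {S2, S4}.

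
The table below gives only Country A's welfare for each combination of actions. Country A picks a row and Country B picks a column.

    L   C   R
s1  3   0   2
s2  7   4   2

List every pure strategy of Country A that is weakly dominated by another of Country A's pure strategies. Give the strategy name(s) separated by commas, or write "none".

s1

s2 weakly dominates s1 — L: 7>3, C: 4>0, R: 2=2.
Nothing dominates s2: s1 at L (7>3).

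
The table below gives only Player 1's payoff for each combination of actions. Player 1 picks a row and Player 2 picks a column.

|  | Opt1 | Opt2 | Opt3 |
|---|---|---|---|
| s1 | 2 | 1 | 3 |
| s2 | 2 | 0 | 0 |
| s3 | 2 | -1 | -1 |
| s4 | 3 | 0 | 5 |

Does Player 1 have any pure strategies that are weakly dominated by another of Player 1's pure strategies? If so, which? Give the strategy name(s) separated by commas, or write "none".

Nothing dominates s1: s2 at Opt2 (1>0); s3 at Opt2 (1>-1); s4 at Opt2 (1>0).
s2 is weakly dominated by s1 (Opt1: 2=2, Opt2: 1>0, Opt3: 3>0).
s3: dominated, since s1 does at least as well everywhere (Opt1: 2=2, Opt2: 1>-1, Opt3: 3>-1).
s4: no other strategy beats it everywhere (s1 at Opt1 (3>2); s2 at Opt1 (3>2); s3 at Opt1 (3>2)).

s2, s3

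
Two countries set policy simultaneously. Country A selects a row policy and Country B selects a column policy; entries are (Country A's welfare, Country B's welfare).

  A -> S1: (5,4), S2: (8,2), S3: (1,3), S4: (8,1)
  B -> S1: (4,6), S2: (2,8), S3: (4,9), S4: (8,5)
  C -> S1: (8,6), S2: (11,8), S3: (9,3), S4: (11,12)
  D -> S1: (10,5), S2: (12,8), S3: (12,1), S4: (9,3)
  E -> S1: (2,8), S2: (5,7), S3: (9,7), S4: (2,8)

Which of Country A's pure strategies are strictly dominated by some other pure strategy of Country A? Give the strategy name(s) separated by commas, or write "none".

A: dominated, since C does at least as well everywhere (S1: 8>5, S2: 11>8, S3: 9>1, S4: 11>8).
C strictly dominates B — S1: 8>4, S2: 11>2, S3: 9>4, S4: 11>8.
C: no other strategy beats it everywhere (A at S1 (8>5); B at S1 (8>4); D at S4 (11>9); E at S1 (8>2)).
D: no other strategy beats it everywhere (A at S1 (10>5); B at S1 (10>4); C at S1 (10>8); E at S1 (10>2)).
D strictly dominates E — S1: 10>2, S2: 12>5, S3: 12>9, S4: 9>2.

A, B, E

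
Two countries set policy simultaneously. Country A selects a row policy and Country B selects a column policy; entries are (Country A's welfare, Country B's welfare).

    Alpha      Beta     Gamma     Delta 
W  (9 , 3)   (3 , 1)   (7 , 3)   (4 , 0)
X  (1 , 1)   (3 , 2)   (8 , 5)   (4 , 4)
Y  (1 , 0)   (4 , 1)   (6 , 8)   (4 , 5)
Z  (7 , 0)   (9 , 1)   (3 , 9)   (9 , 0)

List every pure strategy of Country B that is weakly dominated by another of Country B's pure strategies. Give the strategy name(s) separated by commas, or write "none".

Alpha: dominated, since Gamma does at least as well everywhere (W: 3=3, X: 5>1, Y: 8>0, Z: 9>0).
Gamma weakly dominates Beta — W: 3>1, X: 5>2, Y: 8>1, Z: 9>1.
Gamma is not dominated — it holds its own against Alpha at X (5>1); Beta at W (3>1); Delta at W (3>0).
Gamma weakly dominates Delta — W: 3>0, X: 5>4, Y: 8>5, Z: 9>0.

Alpha, Beta, Delta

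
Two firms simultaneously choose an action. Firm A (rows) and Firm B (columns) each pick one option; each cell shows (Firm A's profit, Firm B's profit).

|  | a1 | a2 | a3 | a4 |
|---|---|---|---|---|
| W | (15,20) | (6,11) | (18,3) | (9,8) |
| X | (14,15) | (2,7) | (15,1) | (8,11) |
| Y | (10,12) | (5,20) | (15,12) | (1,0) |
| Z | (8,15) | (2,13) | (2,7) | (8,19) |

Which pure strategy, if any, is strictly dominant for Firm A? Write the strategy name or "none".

W vs X: a1: 15>14, a2: 6>2, a3: 18>15, a4: 9>8.
W vs Y: a1: 15>10, a2: 6>5, a3: 18>15, a4: 9>1.
W vs Z: a1: 15>8, a2: 6>2, a3: 18>2, a4: 9>8.
W strictly beats every other strategy against every opponent action, so it is strictly dominant.

W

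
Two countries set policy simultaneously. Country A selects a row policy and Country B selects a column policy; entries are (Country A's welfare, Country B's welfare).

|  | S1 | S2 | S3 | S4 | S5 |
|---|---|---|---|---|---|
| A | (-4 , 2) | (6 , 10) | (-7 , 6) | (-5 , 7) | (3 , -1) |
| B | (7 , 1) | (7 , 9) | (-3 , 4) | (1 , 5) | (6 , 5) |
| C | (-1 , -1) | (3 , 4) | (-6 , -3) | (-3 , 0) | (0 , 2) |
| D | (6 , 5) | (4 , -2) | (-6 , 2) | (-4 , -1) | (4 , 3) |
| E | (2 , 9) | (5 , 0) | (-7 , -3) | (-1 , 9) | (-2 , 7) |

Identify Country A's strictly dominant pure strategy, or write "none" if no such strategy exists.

B vs A: S1: 7>-4, S2: 7>6, S3: -3>-7, S4: 1>-5, S5: 6>3.
B vs C: S1: 7>-1, S2: 7>3, S3: -3>-6, S4: 1>-3, S5: 6>0.
B vs D: S1: 7>6, S2: 7>4, S3: -3>-6, S4: 1>-4, S5: 6>4.
B vs E: S1: 7>2, S2: 7>5, S3: -3>-7, S4: 1>-1, S5: 6>-2.
B strictly beats every other strategy against every opponent action, so it is strictly dominant.

B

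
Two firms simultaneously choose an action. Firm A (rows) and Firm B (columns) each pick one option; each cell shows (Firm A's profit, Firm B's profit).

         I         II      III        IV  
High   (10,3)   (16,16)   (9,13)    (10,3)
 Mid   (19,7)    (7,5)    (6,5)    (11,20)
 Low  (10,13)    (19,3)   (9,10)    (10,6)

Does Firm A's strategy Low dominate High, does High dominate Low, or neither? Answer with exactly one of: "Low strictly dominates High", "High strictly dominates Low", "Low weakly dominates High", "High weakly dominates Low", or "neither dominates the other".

Low weakly dominates High

Compare Low to High across every action of Firm B: I: 10=10, II: 19>16, III: 9=9, IV: 10=10.
Low is at least as good everywhere and strictly better somewhere (tied only at I, III, IV), so Low weakly but not strictly dominates High.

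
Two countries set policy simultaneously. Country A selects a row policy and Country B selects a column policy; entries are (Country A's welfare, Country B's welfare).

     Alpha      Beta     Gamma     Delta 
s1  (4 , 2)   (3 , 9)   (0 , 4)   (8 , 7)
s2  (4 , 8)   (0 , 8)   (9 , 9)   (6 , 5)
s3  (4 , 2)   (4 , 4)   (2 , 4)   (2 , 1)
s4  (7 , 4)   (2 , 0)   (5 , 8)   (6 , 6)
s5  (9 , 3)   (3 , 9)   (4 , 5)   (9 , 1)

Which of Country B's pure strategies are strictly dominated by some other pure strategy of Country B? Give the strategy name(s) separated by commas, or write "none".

Alpha

Alpha is strictly dominated by Gamma (s1: 4>2, s2: 9>8, s3: 4>2, s4: 8>4, s5: 5>3).
Beta is not dominated — it holds its own against Alpha at s1 (9>2); Gamma at s1 (9>4); Delta at s1 (9>7).
Nothing dominates Gamma: Alpha at s1 (4>2); Beta at s2 (9>8); Delta at s2 (9>5).
Delta: no other strategy beats it everywhere (Alpha at s1 (7>2); Beta at s4 (6>0); Gamma at s1 (7>4)).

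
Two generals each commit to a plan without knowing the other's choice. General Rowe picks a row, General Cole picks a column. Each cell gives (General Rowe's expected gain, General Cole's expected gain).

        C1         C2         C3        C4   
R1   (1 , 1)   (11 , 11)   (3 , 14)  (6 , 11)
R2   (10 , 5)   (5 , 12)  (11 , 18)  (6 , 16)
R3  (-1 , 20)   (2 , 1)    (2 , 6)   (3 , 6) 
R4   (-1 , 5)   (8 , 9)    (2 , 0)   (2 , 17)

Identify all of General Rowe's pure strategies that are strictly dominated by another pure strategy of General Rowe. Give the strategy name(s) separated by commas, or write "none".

R1 is not dominated — it holds its own against R2 at C2 (11>5); R3 at C1 (1>-1); R4 at C1 (1>-1).
R2 is not dominated — it holds its own against R1 at C1 (10>1); R3 at C1 (10>-1); R4 at C1 (10>-1).
R3: dominated, since R1 does at least as well everywhere (C1: 1>-1, C2: 11>2, C3: 3>2, C4: 6>3).
R1 strictly dominates R4 — C1: 1>-1, C2: 11>8, C3: 3>2, C4: 6>2.

R3, R4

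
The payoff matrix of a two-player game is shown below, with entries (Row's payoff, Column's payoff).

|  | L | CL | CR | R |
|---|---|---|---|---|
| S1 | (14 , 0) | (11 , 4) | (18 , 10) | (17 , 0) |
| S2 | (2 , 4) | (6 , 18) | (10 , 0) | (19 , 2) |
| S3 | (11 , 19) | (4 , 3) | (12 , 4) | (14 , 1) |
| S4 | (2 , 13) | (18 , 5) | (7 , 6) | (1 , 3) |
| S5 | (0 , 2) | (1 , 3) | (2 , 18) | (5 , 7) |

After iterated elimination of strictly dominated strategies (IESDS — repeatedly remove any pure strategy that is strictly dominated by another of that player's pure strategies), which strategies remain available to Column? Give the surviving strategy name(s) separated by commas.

Row's strategy S3 is strictly dominated by S1 (L: 14>11, CL: 11>4, CR: 18>12, R: 17>14) and is removed.
For Row, S1 strictly dominates S5 on the remaining columns (L: 14>0, CL: 11>1, CR: 18>2, R: 17>5); eliminate S5.
Column R is eliminated: CL beats it against every remaining row (S1: 4>0, S2: 18>2, S4: 5>3).
For Row, S1 strictly dominates S2 on the remaining columns (L: 14>2, CL: 11>6, CR: 18>10); eliminate S2.
For Column, CR strictly dominates CL on the remaining rows (S1: 10>4, S4: 6>5); eliminate CL.
Row S4 is eliminated: S1 beats it against every remaining column (L: 14>2, CR: 18>7).
For Column, CR strictly dominates L on the remaining rows (S1: 10>0); eliminate L.
Among the remaining strategies, none is strictly dominated by another pure strategy of the same player, so the elimination stops.
Surviving strategies — Row: {S1}; Column: {CR}.

CR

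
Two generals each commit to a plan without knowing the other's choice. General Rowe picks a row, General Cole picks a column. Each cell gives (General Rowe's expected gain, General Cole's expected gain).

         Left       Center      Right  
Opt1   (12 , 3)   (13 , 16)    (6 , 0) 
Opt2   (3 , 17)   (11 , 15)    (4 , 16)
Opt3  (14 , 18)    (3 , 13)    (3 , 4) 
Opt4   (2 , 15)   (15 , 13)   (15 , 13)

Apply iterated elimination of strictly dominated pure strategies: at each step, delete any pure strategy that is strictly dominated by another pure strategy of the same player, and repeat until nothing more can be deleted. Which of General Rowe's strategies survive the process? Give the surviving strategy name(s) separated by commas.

Opt1, Opt3, Opt4

Row Opt2 is eliminated: Opt1 beats it against every remaining column (Left: 12>3, Center: 13>11, Right: 6>4).
For General Cole, Left strictly dominates Right on the remaining rows (Opt1: 3>0, Opt3: 18>4, Opt4: 15>13); eliminate Right.
Among the remaining strategies, none is strictly dominated by another pure strategy of the same player, so the elimination stops.
Surviving strategies — General Rowe: {Opt1, Opt3, Opt4}; General Cole: {Left, Center}.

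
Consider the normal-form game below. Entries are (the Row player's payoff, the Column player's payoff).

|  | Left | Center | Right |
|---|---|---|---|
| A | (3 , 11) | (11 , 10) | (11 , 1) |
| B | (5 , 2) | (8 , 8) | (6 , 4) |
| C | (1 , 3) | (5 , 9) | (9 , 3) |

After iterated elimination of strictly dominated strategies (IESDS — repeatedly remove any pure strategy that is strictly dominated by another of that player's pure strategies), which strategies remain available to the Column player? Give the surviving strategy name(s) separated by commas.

Left, Center

For the Row player, A strictly dominates C on the remaining columns (Left: 3>1, Center: 11>5, Right: 11>9); eliminate C.
The Column player's strategy Right is strictly dominated by Center (A: 10>1, B: 8>4) and is removed.
Among the remaining strategies, none is strictly dominated by another pure strategy of the same player, so the elimination stops.
Surviving strategies — the Row player: {A, B}; the Column player: {Left, Center}.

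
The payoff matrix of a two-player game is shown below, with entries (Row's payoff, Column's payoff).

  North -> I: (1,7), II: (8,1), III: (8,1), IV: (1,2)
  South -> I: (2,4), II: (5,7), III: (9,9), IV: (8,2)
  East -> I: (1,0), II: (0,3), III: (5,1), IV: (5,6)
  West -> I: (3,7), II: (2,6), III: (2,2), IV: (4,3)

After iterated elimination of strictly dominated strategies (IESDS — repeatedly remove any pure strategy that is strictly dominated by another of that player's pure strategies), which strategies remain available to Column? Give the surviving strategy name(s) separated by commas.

I, II, III

Row East is eliminated: South beats it against every remaining column (I: 2>1, II: 5>0, III: 9>5, IV: 8>5).
For Column, I strictly dominates IV on the remaining rows (North: 7>2, South: 4>2, West: 7>3); eliminate IV.
Among the remaining strategies, none is strictly dominated by another pure strategy of the same player, so the elimination stops.
Surviving strategies — Row: {North, South, West}; Column: {I, II, III}.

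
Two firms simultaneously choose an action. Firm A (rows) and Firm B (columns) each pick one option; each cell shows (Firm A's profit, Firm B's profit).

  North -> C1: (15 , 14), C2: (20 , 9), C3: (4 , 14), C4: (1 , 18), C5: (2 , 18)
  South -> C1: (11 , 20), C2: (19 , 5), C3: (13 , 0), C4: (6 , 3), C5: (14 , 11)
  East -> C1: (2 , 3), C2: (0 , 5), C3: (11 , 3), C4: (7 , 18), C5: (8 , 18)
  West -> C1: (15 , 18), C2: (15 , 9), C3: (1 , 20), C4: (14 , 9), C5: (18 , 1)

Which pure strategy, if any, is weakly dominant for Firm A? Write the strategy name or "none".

North fails to dominate South at C3 (4<13).
South fails to dominate North at C1 (11<15).
East fails to dominate North at C1 (2<15).
West fails to dominate North at C2 (15<20).
No single strategy dominates all the others.

none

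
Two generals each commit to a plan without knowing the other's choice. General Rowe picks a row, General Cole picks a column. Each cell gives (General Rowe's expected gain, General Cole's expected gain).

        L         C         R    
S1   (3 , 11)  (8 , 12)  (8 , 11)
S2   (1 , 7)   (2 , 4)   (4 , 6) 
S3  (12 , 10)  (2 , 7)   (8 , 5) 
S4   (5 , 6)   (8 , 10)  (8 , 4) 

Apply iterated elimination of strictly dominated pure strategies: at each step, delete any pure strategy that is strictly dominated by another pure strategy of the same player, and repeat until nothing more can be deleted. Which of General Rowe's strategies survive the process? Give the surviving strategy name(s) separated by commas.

General Rowe's strategy S2 is strictly dominated by S1 (L: 3>1, C: 8>2, R: 8>4) and is removed.
For General Cole, C strictly dominates R on the remaining rows (S1: 12>11, S3: 7>5, S4: 10>4); eliminate R.
Among the remaining strategies, none is strictly dominated by another pure strategy of the same player, so the elimination stops.
Surviving strategies — General Rowe: {S1, S3, S4}; General Cole: {L, C}.

S1, S3, S4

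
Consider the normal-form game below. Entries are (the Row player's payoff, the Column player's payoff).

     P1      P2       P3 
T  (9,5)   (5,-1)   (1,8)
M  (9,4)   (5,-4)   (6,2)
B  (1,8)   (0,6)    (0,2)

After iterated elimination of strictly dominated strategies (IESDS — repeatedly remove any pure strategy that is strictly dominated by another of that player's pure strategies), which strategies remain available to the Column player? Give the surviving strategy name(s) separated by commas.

For the Row player, T strictly dominates B on the remaining columns (P1: 9>1, P2: 5>0, P3: 1>0); eliminate B.
For the Column player, P1 strictly dominates P2 on the remaining rows (T: 5>-1, M: 4>-4); eliminate P2.
Among the remaining strategies, none is strictly dominated by another pure strategy of the same player, so the elimination stops.
Surviving strategies — the Row player: {T, M}; the Column player: {P1, P3}.

P1, P3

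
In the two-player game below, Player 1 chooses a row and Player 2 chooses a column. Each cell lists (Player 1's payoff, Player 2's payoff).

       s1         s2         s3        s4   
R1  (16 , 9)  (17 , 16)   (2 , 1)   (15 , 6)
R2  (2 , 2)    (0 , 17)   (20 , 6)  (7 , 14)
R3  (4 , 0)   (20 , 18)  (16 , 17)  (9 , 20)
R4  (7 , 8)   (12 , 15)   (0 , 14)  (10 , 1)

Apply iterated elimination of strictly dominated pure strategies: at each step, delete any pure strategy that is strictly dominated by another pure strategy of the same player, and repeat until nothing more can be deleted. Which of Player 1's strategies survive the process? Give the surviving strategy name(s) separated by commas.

R1, R3

Player 1's strategy R4 is strictly dominated by R1 (s1: 16>7, s2: 17>12, s3: 2>0, s4: 15>10) and is removed.
For Player 2, s2 strictly dominates s1 on the remaining rows (R1: 16>9, R2: 17>2, R3: 18>0); eliminate s1.
Player 2's strategy s3 is strictly dominated by s2 (R1: 16>1, R2: 17>6, R3: 18>17) and is removed.
Row R2 is eliminated: R1 beats it against every remaining column (s2: 17>0, s4: 15>7).
Among the remaining strategies, none is strictly dominated by another pure strategy of the same player, so the elimination stops.
Surviving strategies — Player 1: {R1, R3}; Player 2: {s2, s4}.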